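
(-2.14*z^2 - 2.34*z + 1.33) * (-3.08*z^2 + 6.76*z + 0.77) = 6.5912*z^4 - 7.2592*z^3 - 21.5626*z^2 + 7.189*z + 1.0241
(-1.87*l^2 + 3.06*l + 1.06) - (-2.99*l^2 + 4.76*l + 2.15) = 1.12*l^2 - 1.7*l - 1.09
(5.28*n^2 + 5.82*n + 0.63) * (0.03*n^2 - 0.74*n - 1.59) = 0.1584*n^4 - 3.7326*n^3 - 12.6831*n^2 - 9.72*n - 1.0017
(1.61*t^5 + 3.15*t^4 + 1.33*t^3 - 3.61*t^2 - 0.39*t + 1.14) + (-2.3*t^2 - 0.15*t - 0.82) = 1.61*t^5 + 3.15*t^4 + 1.33*t^3 - 5.91*t^2 - 0.54*t + 0.32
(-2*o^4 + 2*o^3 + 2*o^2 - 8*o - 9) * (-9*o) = 18*o^5 - 18*o^4 - 18*o^3 + 72*o^2 + 81*o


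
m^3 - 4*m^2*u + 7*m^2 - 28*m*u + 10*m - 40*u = (m + 2)*(m + 5)*(m - 4*u)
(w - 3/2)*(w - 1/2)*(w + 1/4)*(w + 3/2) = w^4 - w^3/4 - 19*w^2/8 + 9*w/16 + 9/32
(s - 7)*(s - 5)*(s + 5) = s^3 - 7*s^2 - 25*s + 175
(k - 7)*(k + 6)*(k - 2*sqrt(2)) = k^3 - 2*sqrt(2)*k^2 - k^2 - 42*k + 2*sqrt(2)*k + 84*sqrt(2)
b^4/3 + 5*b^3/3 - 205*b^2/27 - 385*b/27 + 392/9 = (b/3 + 1)*(b - 8/3)*(b - 7/3)*(b + 7)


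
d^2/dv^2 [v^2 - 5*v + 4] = 2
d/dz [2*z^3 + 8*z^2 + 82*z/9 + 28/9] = 6*z^2 + 16*z + 82/9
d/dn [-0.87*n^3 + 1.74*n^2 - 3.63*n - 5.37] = -2.61*n^2 + 3.48*n - 3.63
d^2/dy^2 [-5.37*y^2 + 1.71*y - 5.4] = -10.7400000000000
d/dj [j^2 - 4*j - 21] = 2*j - 4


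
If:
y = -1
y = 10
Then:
No Solution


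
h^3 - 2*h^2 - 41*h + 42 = (h - 7)*(h - 1)*(h + 6)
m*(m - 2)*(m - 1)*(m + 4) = m^4 + m^3 - 10*m^2 + 8*m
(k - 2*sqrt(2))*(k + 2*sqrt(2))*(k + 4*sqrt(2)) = k^3 + 4*sqrt(2)*k^2 - 8*k - 32*sqrt(2)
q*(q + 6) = q^2 + 6*q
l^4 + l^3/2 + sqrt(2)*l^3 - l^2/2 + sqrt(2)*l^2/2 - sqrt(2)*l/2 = l*(l - 1/2)*(l + 1)*(l + sqrt(2))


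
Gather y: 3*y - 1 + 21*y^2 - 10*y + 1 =21*y^2 - 7*y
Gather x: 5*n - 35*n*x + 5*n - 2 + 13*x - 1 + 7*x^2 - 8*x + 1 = 10*n + 7*x^2 + x*(5 - 35*n) - 2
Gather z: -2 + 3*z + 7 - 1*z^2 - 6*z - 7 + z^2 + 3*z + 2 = 0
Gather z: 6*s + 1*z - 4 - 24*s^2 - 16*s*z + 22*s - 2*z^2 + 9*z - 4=-24*s^2 + 28*s - 2*z^2 + z*(10 - 16*s) - 8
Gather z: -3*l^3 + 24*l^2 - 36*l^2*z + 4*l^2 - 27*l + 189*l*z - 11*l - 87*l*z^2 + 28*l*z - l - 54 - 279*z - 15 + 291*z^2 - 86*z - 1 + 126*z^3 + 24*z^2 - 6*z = -3*l^3 + 28*l^2 - 39*l + 126*z^3 + z^2*(315 - 87*l) + z*(-36*l^2 + 217*l - 371) - 70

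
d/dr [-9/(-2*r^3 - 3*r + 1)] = 27*(-2*r^2 - 1)/(2*r^3 + 3*r - 1)^2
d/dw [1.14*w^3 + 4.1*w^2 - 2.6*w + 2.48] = 3.42*w^2 + 8.2*w - 2.6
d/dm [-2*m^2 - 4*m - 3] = -4*m - 4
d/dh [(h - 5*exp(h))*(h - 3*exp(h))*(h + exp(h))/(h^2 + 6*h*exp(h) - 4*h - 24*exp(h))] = (-2*(h - 5*exp(h))*(h - 3*exp(h))*(h + exp(h))*(3*h*exp(h) + h - 9*exp(h) - 2) + ((h - 5*exp(h))*(h - 3*exp(h))*(exp(h) + 1) - (h - 5*exp(h))*(h + exp(h))*(3*exp(h) - 1) - (h - 3*exp(h))*(h + exp(h))*(5*exp(h) - 1))*(h^2 + 6*h*exp(h) - 4*h - 24*exp(h)))/(h^2 + 6*h*exp(h) - 4*h - 24*exp(h))^2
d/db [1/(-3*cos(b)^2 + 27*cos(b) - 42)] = (9 - 2*cos(b))*sin(b)/(3*(cos(b)^2 - 9*cos(b) + 14)^2)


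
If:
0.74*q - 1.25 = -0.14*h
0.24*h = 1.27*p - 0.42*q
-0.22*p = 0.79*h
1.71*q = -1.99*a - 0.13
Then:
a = -1.54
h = -0.15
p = 0.54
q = 1.72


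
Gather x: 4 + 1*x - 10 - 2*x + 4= -x - 2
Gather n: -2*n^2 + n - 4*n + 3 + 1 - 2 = -2*n^2 - 3*n + 2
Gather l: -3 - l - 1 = -l - 4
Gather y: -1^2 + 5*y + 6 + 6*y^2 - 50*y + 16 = 6*y^2 - 45*y + 21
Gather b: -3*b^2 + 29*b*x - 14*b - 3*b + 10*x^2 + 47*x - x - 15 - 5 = -3*b^2 + b*(29*x - 17) + 10*x^2 + 46*x - 20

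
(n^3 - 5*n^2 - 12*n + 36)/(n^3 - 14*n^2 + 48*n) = (n^2 + n - 6)/(n*(n - 8))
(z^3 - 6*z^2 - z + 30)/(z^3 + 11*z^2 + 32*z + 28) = (z^2 - 8*z + 15)/(z^2 + 9*z + 14)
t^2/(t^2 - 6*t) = t/(t - 6)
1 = 1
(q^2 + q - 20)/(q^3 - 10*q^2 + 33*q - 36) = (q + 5)/(q^2 - 6*q + 9)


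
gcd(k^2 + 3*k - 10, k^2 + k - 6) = k - 2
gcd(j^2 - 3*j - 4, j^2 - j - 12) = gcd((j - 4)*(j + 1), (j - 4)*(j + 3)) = j - 4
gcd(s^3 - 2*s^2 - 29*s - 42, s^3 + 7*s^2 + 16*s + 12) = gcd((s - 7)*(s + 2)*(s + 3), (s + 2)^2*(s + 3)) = s^2 + 5*s + 6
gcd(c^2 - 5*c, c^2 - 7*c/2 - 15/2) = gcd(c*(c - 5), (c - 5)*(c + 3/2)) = c - 5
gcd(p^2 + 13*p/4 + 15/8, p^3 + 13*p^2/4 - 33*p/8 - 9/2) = p + 3/4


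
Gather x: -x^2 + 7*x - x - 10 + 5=-x^2 + 6*x - 5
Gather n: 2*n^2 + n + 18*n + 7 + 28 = 2*n^2 + 19*n + 35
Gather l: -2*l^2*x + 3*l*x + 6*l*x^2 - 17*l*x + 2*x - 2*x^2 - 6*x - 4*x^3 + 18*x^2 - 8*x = -2*l^2*x + l*(6*x^2 - 14*x) - 4*x^3 + 16*x^2 - 12*x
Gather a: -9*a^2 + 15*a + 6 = -9*a^2 + 15*a + 6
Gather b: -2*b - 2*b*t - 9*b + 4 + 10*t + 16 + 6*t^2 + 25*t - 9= b*(-2*t - 11) + 6*t^2 + 35*t + 11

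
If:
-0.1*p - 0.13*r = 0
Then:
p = -1.3*r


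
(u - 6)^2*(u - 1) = u^3 - 13*u^2 + 48*u - 36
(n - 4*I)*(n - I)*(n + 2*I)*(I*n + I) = I*n^4 + 3*n^3 + I*n^3 + 3*n^2 + 6*I*n^2 + 8*n + 6*I*n + 8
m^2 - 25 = (m - 5)*(m + 5)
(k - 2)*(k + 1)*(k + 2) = k^3 + k^2 - 4*k - 4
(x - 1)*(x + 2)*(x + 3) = x^3 + 4*x^2 + x - 6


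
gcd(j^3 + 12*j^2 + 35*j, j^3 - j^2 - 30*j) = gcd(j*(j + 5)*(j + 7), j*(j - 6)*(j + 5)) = j^2 + 5*j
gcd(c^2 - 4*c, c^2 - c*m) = c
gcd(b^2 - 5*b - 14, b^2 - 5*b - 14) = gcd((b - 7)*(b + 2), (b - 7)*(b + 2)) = b^2 - 5*b - 14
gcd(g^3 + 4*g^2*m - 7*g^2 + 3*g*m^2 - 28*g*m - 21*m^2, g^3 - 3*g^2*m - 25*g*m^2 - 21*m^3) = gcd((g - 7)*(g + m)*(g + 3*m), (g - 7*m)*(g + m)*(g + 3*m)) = g^2 + 4*g*m + 3*m^2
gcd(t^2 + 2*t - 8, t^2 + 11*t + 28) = t + 4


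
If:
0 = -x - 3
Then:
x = -3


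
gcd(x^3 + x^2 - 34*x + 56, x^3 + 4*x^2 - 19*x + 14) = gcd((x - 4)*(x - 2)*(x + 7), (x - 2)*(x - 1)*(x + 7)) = x^2 + 5*x - 14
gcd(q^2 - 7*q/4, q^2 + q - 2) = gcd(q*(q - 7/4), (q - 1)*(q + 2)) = 1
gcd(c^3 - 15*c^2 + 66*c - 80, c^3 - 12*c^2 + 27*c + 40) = c^2 - 13*c + 40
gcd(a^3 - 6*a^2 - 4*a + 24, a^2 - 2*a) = a - 2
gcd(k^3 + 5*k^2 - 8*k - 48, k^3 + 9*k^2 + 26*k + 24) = k + 4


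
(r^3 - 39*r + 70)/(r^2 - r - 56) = (r^2 - 7*r + 10)/(r - 8)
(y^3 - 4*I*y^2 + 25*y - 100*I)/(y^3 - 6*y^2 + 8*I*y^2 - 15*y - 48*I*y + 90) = (y^2 - 9*I*y - 20)/(y^2 + 3*y*(-2 + I) - 18*I)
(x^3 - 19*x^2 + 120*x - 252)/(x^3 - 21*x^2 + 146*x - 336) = (x - 6)/(x - 8)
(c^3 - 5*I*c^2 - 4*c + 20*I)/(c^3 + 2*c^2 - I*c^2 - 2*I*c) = (c^2 - c*(2 + 5*I) + 10*I)/(c*(c - I))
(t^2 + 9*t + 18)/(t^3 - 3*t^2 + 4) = (t^2 + 9*t + 18)/(t^3 - 3*t^2 + 4)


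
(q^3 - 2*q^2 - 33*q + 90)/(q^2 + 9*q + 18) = (q^2 - 8*q + 15)/(q + 3)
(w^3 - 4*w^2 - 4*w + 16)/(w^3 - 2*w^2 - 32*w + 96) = (w^2 - 4)/(w^2 + 2*w - 24)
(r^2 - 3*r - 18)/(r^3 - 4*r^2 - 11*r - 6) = (r + 3)/(r^2 + 2*r + 1)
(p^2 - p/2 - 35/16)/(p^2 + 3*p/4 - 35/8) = (4*p + 5)/(2*(2*p + 5))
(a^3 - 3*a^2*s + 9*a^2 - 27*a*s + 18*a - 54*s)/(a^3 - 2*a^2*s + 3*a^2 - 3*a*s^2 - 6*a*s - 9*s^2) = (a + 6)/(a + s)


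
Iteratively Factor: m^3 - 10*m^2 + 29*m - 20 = (m - 4)*(m^2 - 6*m + 5) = (m - 5)*(m - 4)*(m - 1)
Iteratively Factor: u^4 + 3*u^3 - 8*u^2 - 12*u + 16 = (u - 1)*(u^3 + 4*u^2 - 4*u - 16) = (u - 1)*(u + 4)*(u^2 - 4) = (u - 1)*(u + 2)*(u + 4)*(u - 2)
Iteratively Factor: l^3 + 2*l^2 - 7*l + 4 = (l - 1)*(l^2 + 3*l - 4) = (l - 1)*(l + 4)*(l - 1)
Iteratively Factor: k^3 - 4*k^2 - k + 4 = (k + 1)*(k^2 - 5*k + 4) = (k - 4)*(k + 1)*(k - 1)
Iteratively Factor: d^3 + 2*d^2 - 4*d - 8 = (d + 2)*(d^2 - 4) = (d - 2)*(d + 2)*(d + 2)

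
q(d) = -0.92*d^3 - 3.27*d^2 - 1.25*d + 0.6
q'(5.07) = -105.35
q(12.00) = -2075.04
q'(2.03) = -25.90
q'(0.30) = -3.46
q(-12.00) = 1134.48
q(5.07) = -209.69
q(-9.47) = 500.52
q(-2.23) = -2.67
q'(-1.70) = 1.89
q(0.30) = -0.09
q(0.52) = -1.06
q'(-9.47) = -186.84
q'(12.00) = -477.17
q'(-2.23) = -0.39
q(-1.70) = -2.21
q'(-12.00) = -320.21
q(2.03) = -23.11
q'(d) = -2.76*d^2 - 6.54*d - 1.25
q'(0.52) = -5.40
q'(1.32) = -14.69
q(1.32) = -8.86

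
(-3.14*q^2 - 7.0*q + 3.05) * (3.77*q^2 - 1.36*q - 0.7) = -11.8378*q^4 - 22.1196*q^3 + 23.2165*q^2 + 0.752*q - 2.135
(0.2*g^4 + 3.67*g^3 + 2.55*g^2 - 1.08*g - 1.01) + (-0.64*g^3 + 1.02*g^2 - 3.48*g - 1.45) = 0.2*g^4 + 3.03*g^3 + 3.57*g^2 - 4.56*g - 2.46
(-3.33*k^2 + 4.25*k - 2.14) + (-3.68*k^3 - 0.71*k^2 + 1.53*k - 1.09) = -3.68*k^3 - 4.04*k^2 + 5.78*k - 3.23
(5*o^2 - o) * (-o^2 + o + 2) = -5*o^4 + 6*o^3 + 9*o^2 - 2*o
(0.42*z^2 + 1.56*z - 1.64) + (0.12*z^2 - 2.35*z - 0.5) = 0.54*z^2 - 0.79*z - 2.14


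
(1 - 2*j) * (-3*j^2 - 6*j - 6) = 6*j^3 + 9*j^2 + 6*j - 6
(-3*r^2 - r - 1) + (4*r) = -3*r^2 + 3*r - 1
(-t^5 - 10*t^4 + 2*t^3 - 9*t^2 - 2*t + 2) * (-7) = 7*t^5 + 70*t^4 - 14*t^3 + 63*t^2 + 14*t - 14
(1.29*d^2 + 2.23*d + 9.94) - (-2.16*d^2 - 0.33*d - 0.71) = 3.45*d^2 + 2.56*d + 10.65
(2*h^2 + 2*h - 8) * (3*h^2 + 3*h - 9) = 6*h^4 + 12*h^3 - 36*h^2 - 42*h + 72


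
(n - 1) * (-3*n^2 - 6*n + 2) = -3*n^3 - 3*n^2 + 8*n - 2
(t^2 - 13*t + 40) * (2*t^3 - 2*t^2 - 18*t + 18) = 2*t^5 - 28*t^4 + 88*t^3 + 172*t^2 - 954*t + 720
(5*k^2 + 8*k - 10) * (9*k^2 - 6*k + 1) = 45*k^4 + 42*k^3 - 133*k^2 + 68*k - 10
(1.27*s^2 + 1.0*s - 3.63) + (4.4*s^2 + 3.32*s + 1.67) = 5.67*s^2 + 4.32*s - 1.96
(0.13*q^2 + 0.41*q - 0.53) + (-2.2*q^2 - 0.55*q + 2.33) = -2.07*q^2 - 0.14*q + 1.8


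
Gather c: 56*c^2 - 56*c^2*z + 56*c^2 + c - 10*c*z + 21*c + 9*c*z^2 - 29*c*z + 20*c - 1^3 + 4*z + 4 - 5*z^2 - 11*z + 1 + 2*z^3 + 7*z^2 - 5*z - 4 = c^2*(112 - 56*z) + c*(9*z^2 - 39*z + 42) + 2*z^3 + 2*z^2 - 12*z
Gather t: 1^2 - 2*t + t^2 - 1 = t^2 - 2*t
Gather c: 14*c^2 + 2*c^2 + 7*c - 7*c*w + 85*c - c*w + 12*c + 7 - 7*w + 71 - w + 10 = 16*c^2 + c*(104 - 8*w) - 8*w + 88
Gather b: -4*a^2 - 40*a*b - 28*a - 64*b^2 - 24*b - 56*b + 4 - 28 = -4*a^2 - 28*a - 64*b^2 + b*(-40*a - 80) - 24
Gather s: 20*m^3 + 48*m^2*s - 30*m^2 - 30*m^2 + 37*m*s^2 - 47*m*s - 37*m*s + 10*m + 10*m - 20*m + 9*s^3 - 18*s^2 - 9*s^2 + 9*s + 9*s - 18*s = 20*m^3 - 60*m^2 + 9*s^3 + s^2*(37*m - 27) + s*(48*m^2 - 84*m)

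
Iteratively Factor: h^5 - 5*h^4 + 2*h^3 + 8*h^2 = (h + 1)*(h^4 - 6*h^3 + 8*h^2) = (h - 2)*(h + 1)*(h^3 - 4*h^2) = h*(h - 2)*(h + 1)*(h^2 - 4*h) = h*(h - 4)*(h - 2)*(h + 1)*(h)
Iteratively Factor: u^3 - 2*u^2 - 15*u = (u - 5)*(u^2 + 3*u) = u*(u - 5)*(u + 3)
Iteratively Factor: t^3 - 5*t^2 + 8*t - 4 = (t - 2)*(t^2 - 3*t + 2) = (t - 2)^2*(t - 1)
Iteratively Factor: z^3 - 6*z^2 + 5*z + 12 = (z - 4)*(z^2 - 2*z - 3) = (z - 4)*(z + 1)*(z - 3)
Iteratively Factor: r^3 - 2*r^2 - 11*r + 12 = (r - 4)*(r^2 + 2*r - 3) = (r - 4)*(r - 1)*(r + 3)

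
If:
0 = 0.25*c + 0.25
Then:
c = -1.00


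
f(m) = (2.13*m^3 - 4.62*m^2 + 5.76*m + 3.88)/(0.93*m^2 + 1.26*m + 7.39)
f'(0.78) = 0.05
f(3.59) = 2.66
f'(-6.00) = 2.88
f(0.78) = 0.74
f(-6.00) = -19.73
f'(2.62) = 0.95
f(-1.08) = -1.46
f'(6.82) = 2.05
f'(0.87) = 0.05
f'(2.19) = 0.69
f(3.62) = 2.70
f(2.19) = 1.14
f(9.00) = 13.12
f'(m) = (-1.86*m - 1.26)*(2.13*m^3 - 4.62*m^2 + 5.76*m + 3.88)/(0.93*m^2 + 1.26*m + 7.39)^2 + (6.39*m^2 - 9.24*m + 5.76)/(0.93*m^2 + 1.26*m + 7.39) = (1.9809*m^4 + 5.3676*m^3 + 36.0441*m^2 - 75.5004*m + 37.6776)/(0.8649*m^4 + 2.3436*m^3 + 15.333*m^2 + 18.6228*m + 54.6121)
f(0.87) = 0.74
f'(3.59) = 1.42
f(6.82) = 8.51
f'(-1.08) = 3.11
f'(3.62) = 1.43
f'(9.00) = 2.17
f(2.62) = 1.50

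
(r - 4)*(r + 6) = r^2 + 2*r - 24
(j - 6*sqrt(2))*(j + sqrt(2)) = j^2 - 5*sqrt(2)*j - 12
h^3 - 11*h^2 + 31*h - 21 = (h - 7)*(h - 3)*(h - 1)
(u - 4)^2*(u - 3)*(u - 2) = u^4 - 13*u^3 + 62*u^2 - 128*u + 96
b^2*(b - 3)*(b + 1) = b^4 - 2*b^3 - 3*b^2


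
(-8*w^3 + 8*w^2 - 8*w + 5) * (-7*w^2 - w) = 56*w^5 - 48*w^4 + 48*w^3 - 27*w^2 - 5*w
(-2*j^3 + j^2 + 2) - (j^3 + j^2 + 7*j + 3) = -3*j^3 - 7*j - 1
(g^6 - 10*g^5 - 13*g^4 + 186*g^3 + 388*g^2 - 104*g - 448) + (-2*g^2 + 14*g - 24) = g^6 - 10*g^5 - 13*g^4 + 186*g^3 + 386*g^2 - 90*g - 472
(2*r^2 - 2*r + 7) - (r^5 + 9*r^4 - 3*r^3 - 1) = -r^5 - 9*r^4 + 3*r^3 + 2*r^2 - 2*r + 8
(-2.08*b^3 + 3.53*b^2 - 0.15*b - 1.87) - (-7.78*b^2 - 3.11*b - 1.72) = -2.08*b^3 + 11.31*b^2 + 2.96*b - 0.15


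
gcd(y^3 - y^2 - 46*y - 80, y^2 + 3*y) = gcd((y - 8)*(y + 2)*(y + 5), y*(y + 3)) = 1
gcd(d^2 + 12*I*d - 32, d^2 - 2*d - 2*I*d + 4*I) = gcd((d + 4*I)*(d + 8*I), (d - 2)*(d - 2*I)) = 1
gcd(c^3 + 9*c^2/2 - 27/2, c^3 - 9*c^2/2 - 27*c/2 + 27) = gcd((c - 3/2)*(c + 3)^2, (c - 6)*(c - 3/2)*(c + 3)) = c^2 + 3*c/2 - 9/2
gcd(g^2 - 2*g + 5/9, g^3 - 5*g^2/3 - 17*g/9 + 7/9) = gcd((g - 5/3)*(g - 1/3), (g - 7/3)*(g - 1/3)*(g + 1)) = g - 1/3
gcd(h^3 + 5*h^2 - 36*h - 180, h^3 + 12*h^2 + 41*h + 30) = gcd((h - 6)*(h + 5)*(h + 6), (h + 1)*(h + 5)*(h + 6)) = h^2 + 11*h + 30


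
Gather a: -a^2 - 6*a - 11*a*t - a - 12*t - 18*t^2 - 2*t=-a^2 + a*(-11*t - 7) - 18*t^2 - 14*t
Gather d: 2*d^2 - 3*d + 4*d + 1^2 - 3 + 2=2*d^2 + d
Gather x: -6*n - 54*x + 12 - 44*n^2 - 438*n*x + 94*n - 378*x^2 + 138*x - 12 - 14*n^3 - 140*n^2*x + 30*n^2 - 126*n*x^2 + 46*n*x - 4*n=-14*n^3 - 14*n^2 + 84*n + x^2*(-126*n - 378) + x*(-140*n^2 - 392*n + 84)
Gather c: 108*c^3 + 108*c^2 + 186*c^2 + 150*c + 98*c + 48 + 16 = 108*c^3 + 294*c^2 + 248*c + 64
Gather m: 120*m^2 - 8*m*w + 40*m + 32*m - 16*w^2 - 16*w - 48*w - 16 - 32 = 120*m^2 + m*(72 - 8*w) - 16*w^2 - 64*w - 48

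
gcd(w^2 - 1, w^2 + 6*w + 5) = w + 1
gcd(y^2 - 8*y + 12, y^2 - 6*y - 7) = 1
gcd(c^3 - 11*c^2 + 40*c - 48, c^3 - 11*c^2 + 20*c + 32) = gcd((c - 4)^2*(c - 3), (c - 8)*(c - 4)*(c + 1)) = c - 4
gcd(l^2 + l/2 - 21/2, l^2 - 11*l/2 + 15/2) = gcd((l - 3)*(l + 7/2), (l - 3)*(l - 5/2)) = l - 3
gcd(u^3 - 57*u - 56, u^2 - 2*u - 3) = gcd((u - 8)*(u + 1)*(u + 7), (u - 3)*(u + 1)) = u + 1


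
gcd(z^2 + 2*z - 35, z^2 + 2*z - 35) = z^2 + 2*z - 35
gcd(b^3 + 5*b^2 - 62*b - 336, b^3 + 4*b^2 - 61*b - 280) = b^2 - b - 56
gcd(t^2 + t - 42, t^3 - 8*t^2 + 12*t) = t - 6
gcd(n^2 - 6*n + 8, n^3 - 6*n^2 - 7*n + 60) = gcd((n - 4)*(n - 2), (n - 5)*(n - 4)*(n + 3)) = n - 4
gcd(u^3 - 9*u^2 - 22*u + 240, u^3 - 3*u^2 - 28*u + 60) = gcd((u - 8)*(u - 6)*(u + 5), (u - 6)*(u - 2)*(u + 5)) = u^2 - u - 30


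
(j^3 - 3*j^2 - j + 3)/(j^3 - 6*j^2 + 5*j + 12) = (j - 1)/(j - 4)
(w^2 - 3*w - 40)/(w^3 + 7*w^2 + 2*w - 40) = (w - 8)/(w^2 + 2*w - 8)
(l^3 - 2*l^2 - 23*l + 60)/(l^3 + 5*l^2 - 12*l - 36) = (l^2 + l - 20)/(l^2 + 8*l + 12)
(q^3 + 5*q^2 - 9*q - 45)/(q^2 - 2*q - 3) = (q^2 + 8*q + 15)/(q + 1)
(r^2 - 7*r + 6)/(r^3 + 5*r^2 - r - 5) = (r - 6)/(r^2 + 6*r + 5)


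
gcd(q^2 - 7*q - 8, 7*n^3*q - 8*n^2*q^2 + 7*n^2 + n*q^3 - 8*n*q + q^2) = 1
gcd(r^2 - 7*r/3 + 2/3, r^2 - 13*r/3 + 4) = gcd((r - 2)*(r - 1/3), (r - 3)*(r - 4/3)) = 1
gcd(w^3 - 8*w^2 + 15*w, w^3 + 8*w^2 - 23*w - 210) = w - 5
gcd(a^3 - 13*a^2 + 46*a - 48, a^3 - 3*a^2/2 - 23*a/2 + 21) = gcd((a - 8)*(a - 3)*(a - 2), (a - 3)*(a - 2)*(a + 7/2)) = a^2 - 5*a + 6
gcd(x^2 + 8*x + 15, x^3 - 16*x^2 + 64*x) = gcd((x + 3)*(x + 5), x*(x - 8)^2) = 1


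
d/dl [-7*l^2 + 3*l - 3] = 3 - 14*l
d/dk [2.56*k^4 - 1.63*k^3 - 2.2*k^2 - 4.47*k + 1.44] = 10.24*k^3 - 4.89*k^2 - 4.4*k - 4.47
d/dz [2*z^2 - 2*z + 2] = 4*z - 2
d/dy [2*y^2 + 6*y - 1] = 4*y + 6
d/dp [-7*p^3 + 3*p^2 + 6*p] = -21*p^2 + 6*p + 6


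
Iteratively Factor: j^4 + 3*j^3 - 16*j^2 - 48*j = (j)*(j^3 + 3*j^2 - 16*j - 48) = j*(j - 4)*(j^2 + 7*j + 12) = j*(j - 4)*(j + 4)*(j + 3)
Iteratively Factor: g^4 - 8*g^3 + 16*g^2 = (g)*(g^3 - 8*g^2 + 16*g) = g*(g - 4)*(g^2 - 4*g) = g^2*(g - 4)*(g - 4)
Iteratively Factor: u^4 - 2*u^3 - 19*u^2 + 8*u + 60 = (u + 2)*(u^3 - 4*u^2 - 11*u + 30) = (u - 5)*(u + 2)*(u^2 + u - 6) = (u - 5)*(u + 2)*(u + 3)*(u - 2)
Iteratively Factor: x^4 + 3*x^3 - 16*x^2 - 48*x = (x - 4)*(x^3 + 7*x^2 + 12*x) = (x - 4)*(x + 3)*(x^2 + 4*x) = (x - 4)*(x + 3)*(x + 4)*(x)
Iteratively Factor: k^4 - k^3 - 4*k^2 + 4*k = (k - 1)*(k^3 - 4*k) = (k - 2)*(k - 1)*(k^2 + 2*k) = (k - 2)*(k - 1)*(k + 2)*(k)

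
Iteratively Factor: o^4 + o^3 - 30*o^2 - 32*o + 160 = (o - 2)*(o^3 + 3*o^2 - 24*o - 80) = (o - 2)*(o + 4)*(o^2 - o - 20) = (o - 2)*(o + 4)^2*(o - 5)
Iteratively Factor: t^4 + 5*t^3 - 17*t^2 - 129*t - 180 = (t + 3)*(t^3 + 2*t^2 - 23*t - 60) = (t + 3)*(t + 4)*(t^2 - 2*t - 15) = (t - 5)*(t + 3)*(t + 4)*(t + 3)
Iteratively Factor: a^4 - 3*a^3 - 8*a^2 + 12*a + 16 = (a + 2)*(a^3 - 5*a^2 + 2*a + 8) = (a + 1)*(a + 2)*(a^2 - 6*a + 8) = (a - 2)*(a + 1)*(a + 2)*(a - 4)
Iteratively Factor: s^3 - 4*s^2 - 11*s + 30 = (s + 3)*(s^2 - 7*s + 10) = (s - 5)*(s + 3)*(s - 2)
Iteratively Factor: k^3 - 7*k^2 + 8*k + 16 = (k + 1)*(k^2 - 8*k + 16) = (k - 4)*(k + 1)*(k - 4)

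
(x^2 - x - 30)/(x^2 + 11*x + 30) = (x - 6)/(x + 6)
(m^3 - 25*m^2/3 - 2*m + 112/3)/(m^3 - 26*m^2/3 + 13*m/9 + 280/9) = 3*(m + 2)/(3*m + 5)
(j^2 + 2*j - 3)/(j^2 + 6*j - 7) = (j + 3)/(j + 7)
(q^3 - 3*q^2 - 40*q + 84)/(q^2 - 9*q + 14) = q + 6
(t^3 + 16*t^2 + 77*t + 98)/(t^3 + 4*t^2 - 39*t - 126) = (t^2 + 9*t + 14)/(t^2 - 3*t - 18)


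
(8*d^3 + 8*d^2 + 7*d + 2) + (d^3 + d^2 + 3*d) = 9*d^3 + 9*d^2 + 10*d + 2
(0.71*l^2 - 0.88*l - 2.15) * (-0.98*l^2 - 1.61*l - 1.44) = -0.6958*l^4 - 0.2807*l^3 + 2.5014*l^2 + 4.7287*l + 3.096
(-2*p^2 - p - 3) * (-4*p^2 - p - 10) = 8*p^4 + 6*p^3 + 33*p^2 + 13*p + 30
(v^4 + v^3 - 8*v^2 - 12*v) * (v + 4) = v^5 + 5*v^4 - 4*v^3 - 44*v^2 - 48*v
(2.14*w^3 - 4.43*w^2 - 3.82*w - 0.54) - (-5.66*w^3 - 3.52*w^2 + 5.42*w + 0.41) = 7.8*w^3 - 0.91*w^2 - 9.24*w - 0.95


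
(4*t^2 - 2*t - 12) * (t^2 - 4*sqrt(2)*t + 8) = 4*t^4 - 16*sqrt(2)*t^3 - 2*t^3 + 8*sqrt(2)*t^2 + 20*t^2 - 16*t + 48*sqrt(2)*t - 96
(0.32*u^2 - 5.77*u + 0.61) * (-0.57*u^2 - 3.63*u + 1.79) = -0.1824*u^4 + 2.1273*u^3 + 21.1702*u^2 - 12.5426*u + 1.0919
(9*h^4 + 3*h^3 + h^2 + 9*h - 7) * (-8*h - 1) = -72*h^5 - 33*h^4 - 11*h^3 - 73*h^2 + 47*h + 7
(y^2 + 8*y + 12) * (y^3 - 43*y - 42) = y^5 + 8*y^4 - 31*y^3 - 386*y^2 - 852*y - 504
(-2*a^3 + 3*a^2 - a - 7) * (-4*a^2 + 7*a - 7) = 8*a^5 - 26*a^4 + 39*a^3 - 42*a + 49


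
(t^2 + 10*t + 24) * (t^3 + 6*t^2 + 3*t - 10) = t^5 + 16*t^4 + 87*t^3 + 164*t^2 - 28*t - 240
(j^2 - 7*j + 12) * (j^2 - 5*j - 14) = j^4 - 12*j^3 + 33*j^2 + 38*j - 168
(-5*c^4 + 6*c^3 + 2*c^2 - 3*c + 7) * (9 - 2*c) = 10*c^5 - 57*c^4 + 50*c^3 + 24*c^2 - 41*c + 63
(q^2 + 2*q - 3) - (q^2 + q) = q - 3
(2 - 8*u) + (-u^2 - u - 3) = -u^2 - 9*u - 1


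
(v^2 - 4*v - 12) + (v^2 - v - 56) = 2*v^2 - 5*v - 68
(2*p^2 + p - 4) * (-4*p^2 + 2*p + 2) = -8*p^4 + 22*p^2 - 6*p - 8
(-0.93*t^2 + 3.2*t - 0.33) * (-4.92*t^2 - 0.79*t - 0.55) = 4.5756*t^4 - 15.0093*t^3 - 0.3929*t^2 - 1.4993*t + 0.1815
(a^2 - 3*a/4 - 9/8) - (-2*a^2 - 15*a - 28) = 3*a^2 + 57*a/4 + 215/8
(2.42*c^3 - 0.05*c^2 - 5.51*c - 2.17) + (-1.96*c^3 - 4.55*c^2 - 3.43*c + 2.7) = 0.46*c^3 - 4.6*c^2 - 8.94*c + 0.53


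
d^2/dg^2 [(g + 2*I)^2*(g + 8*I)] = 6*g + 24*I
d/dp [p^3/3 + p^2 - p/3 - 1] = p^2 + 2*p - 1/3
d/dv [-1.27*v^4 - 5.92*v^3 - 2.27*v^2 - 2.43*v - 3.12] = -5.08*v^3 - 17.76*v^2 - 4.54*v - 2.43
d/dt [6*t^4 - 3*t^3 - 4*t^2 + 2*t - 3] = 24*t^3 - 9*t^2 - 8*t + 2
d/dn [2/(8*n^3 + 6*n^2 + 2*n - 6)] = (-12*n^2 - 6*n - 1)/(4*n^3 + 3*n^2 + n - 3)^2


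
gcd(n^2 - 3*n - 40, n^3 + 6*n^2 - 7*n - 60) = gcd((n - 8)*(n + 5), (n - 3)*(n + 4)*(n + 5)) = n + 5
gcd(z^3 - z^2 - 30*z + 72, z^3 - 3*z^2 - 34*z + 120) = z^2 + 2*z - 24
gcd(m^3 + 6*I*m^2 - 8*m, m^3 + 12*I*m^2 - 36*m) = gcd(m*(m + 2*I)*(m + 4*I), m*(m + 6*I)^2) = m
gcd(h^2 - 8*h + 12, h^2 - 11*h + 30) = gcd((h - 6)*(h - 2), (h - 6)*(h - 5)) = h - 6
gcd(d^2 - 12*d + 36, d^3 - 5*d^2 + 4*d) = 1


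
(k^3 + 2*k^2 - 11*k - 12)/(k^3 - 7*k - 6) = (k + 4)/(k + 2)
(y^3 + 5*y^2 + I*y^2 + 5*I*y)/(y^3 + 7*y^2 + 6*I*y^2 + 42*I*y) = (y^2 + y*(5 + I) + 5*I)/(y^2 + y*(7 + 6*I) + 42*I)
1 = 1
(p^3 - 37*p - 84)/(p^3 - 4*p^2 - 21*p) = (p + 4)/p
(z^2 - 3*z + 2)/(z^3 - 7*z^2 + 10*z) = (z - 1)/(z*(z - 5))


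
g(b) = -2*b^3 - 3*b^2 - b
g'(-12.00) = -793.00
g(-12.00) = 3036.00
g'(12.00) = -937.00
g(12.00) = -3900.00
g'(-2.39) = -20.93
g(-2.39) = 12.56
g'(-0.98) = -0.88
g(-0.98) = -0.02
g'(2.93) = -70.09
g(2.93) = -78.99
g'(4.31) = -138.32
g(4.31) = -220.16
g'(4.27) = -136.02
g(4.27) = -214.68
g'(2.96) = -71.33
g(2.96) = -81.11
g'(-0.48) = 0.50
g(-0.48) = 0.01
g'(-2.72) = -29.07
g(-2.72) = 20.77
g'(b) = -6*b^2 - 6*b - 1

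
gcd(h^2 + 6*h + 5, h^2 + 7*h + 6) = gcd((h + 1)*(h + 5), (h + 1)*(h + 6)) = h + 1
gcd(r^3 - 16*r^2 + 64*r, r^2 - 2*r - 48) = r - 8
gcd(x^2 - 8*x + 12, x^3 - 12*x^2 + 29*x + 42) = x - 6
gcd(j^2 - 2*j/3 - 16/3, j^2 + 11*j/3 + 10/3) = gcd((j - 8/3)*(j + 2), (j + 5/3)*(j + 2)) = j + 2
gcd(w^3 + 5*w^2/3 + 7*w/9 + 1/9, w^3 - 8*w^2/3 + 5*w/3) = 1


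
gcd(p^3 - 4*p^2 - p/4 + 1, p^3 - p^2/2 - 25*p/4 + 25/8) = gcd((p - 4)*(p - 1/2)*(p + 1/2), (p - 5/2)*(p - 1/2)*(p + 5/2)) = p - 1/2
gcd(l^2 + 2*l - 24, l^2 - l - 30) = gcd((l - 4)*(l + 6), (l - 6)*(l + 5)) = 1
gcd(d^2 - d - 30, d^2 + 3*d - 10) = d + 5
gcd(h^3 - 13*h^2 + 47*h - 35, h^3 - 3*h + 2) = h - 1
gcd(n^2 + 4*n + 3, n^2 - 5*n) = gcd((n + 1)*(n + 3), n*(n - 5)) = 1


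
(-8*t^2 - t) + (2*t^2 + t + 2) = 2 - 6*t^2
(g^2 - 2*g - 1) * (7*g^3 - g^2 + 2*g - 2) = 7*g^5 - 15*g^4 - 3*g^3 - 5*g^2 + 2*g + 2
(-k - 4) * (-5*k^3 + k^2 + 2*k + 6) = 5*k^4 + 19*k^3 - 6*k^2 - 14*k - 24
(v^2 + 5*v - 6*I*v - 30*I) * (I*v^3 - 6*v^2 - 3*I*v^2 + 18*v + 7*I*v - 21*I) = I*v^5 + 2*I*v^4 + 28*I*v^3 + 42*v^2 + 86*I*v^2 + 84*v - 645*I*v - 630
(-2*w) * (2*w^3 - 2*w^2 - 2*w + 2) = -4*w^4 + 4*w^3 + 4*w^2 - 4*w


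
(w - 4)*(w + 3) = w^2 - w - 12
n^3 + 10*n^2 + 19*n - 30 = (n - 1)*(n + 5)*(n + 6)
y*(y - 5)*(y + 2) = y^3 - 3*y^2 - 10*y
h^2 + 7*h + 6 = (h + 1)*(h + 6)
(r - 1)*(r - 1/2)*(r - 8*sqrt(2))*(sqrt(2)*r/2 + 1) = sqrt(2)*r^4/2 - 7*r^3 - 3*sqrt(2)*r^3/4 - 31*sqrt(2)*r^2/4 + 21*r^2/2 - 7*r/2 + 12*sqrt(2)*r - 4*sqrt(2)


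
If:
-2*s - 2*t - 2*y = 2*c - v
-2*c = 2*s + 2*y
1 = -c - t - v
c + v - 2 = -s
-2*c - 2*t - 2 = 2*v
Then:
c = -3*y/2 - 4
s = y/2 + 4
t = y/2 + 1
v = y + 2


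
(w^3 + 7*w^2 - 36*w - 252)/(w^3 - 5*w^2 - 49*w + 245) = (w^2 - 36)/(w^2 - 12*w + 35)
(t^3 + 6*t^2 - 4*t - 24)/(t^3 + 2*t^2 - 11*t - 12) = (t^3 + 6*t^2 - 4*t - 24)/(t^3 + 2*t^2 - 11*t - 12)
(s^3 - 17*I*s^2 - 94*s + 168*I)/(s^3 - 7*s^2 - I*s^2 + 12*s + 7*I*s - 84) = (s^2 - 13*I*s - 42)/(s^2 + s*(-7 + 3*I) - 21*I)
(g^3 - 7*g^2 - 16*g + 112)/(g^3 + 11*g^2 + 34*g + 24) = (g^2 - 11*g + 28)/(g^2 + 7*g + 6)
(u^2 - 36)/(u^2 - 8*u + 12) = (u + 6)/(u - 2)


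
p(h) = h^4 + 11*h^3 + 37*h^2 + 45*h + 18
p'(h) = 4*h^3 + 33*h^2 + 74*h + 45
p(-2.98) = 0.24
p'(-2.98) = 11.68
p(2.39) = 519.70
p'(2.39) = 464.97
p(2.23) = 449.06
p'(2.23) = 418.48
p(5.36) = 3841.48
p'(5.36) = 2005.68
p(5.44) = 4004.43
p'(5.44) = 2068.11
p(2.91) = 805.04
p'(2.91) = 638.36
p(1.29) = 164.00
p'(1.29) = 203.96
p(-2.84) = 1.71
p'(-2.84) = 9.38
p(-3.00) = 0.00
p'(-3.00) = 12.00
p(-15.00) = 21168.00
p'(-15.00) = -7140.00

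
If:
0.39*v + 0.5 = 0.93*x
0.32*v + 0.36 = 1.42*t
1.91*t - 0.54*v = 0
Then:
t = 1.25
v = 4.42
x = 2.39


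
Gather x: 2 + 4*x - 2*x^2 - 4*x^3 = -4*x^3 - 2*x^2 + 4*x + 2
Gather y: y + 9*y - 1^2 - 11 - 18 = 10*y - 30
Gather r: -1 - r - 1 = -r - 2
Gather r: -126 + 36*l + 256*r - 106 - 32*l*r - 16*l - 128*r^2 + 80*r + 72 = 20*l - 128*r^2 + r*(336 - 32*l) - 160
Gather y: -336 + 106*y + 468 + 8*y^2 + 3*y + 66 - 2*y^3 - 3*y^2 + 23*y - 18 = -2*y^3 + 5*y^2 + 132*y + 180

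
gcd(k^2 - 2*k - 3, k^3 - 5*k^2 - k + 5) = k + 1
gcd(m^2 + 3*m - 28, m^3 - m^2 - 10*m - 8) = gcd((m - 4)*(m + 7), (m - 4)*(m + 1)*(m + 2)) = m - 4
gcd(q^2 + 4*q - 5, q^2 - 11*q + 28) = 1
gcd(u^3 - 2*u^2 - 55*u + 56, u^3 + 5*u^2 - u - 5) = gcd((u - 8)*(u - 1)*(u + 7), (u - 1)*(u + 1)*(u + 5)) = u - 1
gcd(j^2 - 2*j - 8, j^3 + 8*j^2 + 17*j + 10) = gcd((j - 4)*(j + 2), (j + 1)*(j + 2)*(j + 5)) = j + 2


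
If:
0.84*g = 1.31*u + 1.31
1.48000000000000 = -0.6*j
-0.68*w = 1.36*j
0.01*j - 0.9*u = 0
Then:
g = 1.52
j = -2.47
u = -0.03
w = 4.93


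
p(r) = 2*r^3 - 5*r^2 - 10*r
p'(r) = 6*r^2 - 10*r - 10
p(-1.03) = 2.81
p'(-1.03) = 6.67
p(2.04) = -24.23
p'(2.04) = -5.43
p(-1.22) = 1.13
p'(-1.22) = 11.13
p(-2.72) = -50.04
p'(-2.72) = 61.59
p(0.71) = -8.90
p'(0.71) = -14.08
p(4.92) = 67.96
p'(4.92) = 86.04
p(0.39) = -4.54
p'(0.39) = -12.99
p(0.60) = -7.37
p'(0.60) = -13.84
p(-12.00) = -4056.00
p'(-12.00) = 974.00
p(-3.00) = -69.00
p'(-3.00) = 74.00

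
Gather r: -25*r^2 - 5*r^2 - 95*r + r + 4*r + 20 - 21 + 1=-30*r^2 - 90*r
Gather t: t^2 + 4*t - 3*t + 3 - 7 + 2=t^2 + t - 2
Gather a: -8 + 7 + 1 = 0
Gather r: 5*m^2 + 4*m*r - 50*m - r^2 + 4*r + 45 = 5*m^2 - 50*m - r^2 + r*(4*m + 4) + 45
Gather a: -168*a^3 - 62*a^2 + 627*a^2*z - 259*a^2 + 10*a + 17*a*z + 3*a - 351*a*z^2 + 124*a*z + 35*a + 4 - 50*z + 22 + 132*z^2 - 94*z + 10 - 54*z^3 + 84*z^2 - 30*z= -168*a^3 + a^2*(627*z - 321) + a*(-351*z^2 + 141*z + 48) - 54*z^3 + 216*z^2 - 174*z + 36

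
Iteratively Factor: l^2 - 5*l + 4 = (l - 4)*(l - 1)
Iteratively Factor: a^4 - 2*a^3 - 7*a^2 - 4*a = (a + 1)*(a^3 - 3*a^2 - 4*a) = (a - 4)*(a + 1)*(a^2 + a) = (a - 4)*(a + 1)^2*(a)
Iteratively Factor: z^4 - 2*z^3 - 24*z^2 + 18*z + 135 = (z - 3)*(z^3 + z^2 - 21*z - 45) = (z - 3)*(z + 3)*(z^2 - 2*z - 15) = (z - 3)*(z + 3)^2*(z - 5)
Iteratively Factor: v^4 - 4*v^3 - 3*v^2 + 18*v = (v - 3)*(v^3 - v^2 - 6*v) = v*(v - 3)*(v^2 - v - 6) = v*(v - 3)*(v + 2)*(v - 3)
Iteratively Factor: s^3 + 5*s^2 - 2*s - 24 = (s + 4)*(s^2 + s - 6) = (s - 2)*(s + 4)*(s + 3)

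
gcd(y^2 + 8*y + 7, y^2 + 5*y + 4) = y + 1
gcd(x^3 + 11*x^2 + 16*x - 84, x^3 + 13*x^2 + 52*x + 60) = x + 6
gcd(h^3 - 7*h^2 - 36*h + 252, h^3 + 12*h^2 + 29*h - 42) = h + 6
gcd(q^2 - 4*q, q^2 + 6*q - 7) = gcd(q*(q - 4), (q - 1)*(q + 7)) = 1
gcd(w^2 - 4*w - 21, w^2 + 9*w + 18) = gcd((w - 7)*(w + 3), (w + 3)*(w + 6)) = w + 3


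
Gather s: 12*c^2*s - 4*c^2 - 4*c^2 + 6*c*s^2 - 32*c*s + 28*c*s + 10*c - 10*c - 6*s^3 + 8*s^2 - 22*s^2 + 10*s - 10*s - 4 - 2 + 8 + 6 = -8*c^2 - 6*s^3 + s^2*(6*c - 14) + s*(12*c^2 - 4*c) + 8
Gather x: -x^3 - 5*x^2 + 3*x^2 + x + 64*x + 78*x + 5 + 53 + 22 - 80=-x^3 - 2*x^2 + 143*x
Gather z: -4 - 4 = -8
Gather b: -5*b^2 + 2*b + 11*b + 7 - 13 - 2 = -5*b^2 + 13*b - 8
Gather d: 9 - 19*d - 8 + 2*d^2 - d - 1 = 2*d^2 - 20*d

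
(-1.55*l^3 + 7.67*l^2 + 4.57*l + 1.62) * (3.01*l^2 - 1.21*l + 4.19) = -4.6655*l^5 + 24.9622*l^4 - 2.0195*l^3 + 31.4838*l^2 + 17.1881*l + 6.7878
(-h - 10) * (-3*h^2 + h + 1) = 3*h^3 + 29*h^2 - 11*h - 10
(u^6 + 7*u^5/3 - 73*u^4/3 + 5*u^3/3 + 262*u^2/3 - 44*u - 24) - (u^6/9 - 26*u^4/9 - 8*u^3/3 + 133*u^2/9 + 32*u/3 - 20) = 8*u^6/9 + 7*u^5/3 - 193*u^4/9 + 13*u^3/3 + 653*u^2/9 - 164*u/3 - 4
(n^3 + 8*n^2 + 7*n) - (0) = n^3 + 8*n^2 + 7*n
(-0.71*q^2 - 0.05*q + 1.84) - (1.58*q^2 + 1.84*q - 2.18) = -2.29*q^2 - 1.89*q + 4.02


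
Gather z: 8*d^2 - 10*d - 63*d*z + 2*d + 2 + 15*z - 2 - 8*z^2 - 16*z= 8*d^2 - 8*d - 8*z^2 + z*(-63*d - 1)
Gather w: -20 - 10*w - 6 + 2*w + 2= -8*w - 24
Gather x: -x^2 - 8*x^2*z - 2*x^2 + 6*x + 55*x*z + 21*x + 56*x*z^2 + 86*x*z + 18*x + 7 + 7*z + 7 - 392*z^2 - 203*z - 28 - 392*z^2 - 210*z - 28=x^2*(-8*z - 3) + x*(56*z^2 + 141*z + 45) - 784*z^2 - 406*z - 42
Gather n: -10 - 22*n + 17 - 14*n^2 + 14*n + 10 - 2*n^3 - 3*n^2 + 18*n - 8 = -2*n^3 - 17*n^2 + 10*n + 9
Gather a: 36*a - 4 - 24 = 36*a - 28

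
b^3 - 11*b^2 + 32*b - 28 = (b - 7)*(b - 2)^2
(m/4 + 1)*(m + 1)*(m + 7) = m^3/4 + 3*m^2 + 39*m/4 + 7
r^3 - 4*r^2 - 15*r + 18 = (r - 6)*(r - 1)*(r + 3)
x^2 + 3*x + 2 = (x + 1)*(x + 2)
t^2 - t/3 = t*(t - 1/3)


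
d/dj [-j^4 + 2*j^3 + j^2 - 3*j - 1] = -4*j^3 + 6*j^2 + 2*j - 3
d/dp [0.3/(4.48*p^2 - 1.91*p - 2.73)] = (0.573 - 2.688*p)/(-4.48*p^2 + 1.91*p + 2.73)^2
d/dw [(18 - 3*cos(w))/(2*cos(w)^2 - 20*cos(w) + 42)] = 3*(sin(w)^2 + 12*cos(w) - 40)*sin(w)/(2*(cos(w)^2 - 10*cos(w) + 21)^2)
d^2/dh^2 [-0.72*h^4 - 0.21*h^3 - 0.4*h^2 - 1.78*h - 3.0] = -8.64*h^2 - 1.26*h - 0.8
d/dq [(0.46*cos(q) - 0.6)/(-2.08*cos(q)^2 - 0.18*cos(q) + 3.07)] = (-0.9568*cos(q)^2 + 2.496*cos(q) - 1.3042)*sin(q)/(4.3264*cos(q)^4 + 0.7488*cos(q)^3 - 12.7388*cos(q)^2 - 1.1052*cos(q) + 9.4249)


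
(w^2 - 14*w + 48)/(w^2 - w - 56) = (w - 6)/(w + 7)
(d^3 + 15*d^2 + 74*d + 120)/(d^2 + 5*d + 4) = (d^2 + 11*d + 30)/(d + 1)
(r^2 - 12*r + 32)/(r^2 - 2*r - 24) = (-r^2 + 12*r - 32)/(-r^2 + 2*r + 24)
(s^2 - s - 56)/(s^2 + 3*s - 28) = (s - 8)/(s - 4)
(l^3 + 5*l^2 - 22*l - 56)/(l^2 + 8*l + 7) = (l^2 - 2*l - 8)/(l + 1)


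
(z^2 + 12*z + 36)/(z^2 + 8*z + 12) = (z + 6)/(z + 2)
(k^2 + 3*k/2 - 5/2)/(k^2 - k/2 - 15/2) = (k - 1)/(k - 3)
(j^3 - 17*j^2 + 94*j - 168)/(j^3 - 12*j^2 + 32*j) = (j^2 - 13*j + 42)/(j*(j - 8))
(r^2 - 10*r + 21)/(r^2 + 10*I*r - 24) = (r^2 - 10*r + 21)/(r^2 + 10*I*r - 24)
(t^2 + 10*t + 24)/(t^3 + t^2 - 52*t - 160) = (t + 6)/(t^2 - 3*t - 40)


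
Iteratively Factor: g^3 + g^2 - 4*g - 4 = (g - 2)*(g^2 + 3*g + 2) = (g - 2)*(g + 1)*(g + 2)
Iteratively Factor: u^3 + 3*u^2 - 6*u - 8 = (u + 4)*(u^2 - u - 2) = (u + 1)*(u + 4)*(u - 2)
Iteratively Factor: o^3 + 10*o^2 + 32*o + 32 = (o + 4)*(o^2 + 6*o + 8) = (o + 4)^2*(o + 2)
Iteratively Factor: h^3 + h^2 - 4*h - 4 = (h - 2)*(h^2 + 3*h + 2) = (h - 2)*(h + 2)*(h + 1)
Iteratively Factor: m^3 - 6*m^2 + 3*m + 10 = (m - 2)*(m^2 - 4*m - 5) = (m - 2)*(m + 1)*(m - 5)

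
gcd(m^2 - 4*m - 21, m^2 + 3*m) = m + 3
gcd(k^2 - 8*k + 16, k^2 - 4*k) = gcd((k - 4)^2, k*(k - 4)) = k - 4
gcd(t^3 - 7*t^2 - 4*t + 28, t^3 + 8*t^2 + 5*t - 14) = t + 2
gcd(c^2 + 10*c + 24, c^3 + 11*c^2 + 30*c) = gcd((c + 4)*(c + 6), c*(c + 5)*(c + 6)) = c + 6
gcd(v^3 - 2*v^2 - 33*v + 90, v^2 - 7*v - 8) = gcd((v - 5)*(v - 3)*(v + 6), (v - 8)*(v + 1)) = 1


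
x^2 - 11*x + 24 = (x - 8)*(x - 3)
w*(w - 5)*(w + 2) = w^3 - 3*w^2 - 10*w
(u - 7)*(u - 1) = u^2 - 8*u + 7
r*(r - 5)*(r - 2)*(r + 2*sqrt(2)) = r^4 - 7*r^3 + 2*sqrt(2)*r^3 - 14*sqrt(2)*r^2 + 10*r^2 + 20*sqrt(2)*r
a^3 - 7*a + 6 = (a - 2)*(a - 1)*(a + 3)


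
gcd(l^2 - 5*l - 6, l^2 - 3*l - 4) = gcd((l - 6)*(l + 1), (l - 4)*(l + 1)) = l + 1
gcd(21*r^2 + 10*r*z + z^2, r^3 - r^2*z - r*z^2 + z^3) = 1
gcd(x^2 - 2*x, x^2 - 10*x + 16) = x - 2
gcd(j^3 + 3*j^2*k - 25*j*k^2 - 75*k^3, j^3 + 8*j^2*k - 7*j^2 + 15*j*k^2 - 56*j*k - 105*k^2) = j^2 + 8*j*k + 15*k^2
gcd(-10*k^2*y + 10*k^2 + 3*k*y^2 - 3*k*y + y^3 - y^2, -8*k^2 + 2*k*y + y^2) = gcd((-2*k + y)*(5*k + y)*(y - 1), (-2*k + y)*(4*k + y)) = -2*k + y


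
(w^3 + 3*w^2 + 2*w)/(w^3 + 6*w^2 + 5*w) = (w + 2)/(w + 5)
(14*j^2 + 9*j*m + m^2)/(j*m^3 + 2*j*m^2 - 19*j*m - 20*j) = (14*j^2 + 9*j*m + m^2)/(j*(m^3 + 2*m^2 - 19*m - 20))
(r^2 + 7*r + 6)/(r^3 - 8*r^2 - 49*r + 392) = (r^2 + 7*r + 6)/(r^3 - 8*r^2 - 49*r + 392)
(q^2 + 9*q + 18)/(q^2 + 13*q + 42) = (q + 3)/(q + 7)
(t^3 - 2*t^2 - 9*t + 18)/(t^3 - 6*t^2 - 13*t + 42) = (t - 3)/(t - 7)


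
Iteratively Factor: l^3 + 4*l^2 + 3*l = (l + 1)*(l^2 + 3*l) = l*(l + 1)*(l + 3)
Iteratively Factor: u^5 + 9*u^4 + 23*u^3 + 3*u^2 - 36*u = (u - 1)*(u^4 + 10*u^3 + 33*u^2 + 36*u) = (u - 1)*(u + 3)*(u^3 + 7*u^2 + 12*u) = u*(u - 1)*(u + 3)*(u^2 + 7*u + 12) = u*(u - 1)*(u + 3)^2*(u + 4)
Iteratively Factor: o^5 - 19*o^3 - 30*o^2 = (o + 3)*(o^4 - 3*o^3 - 10*o^2) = o*(o + 3)*(o^3 - 3*o^2 - 10*o) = o*(o + 2)*(o + 3)*(o^2 - 5*o) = o*(o - 5)*(o + 2)*(o + 3)*(o)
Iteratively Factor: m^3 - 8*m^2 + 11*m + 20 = (m - 5)*(m^2 - 3*m - 4) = (m - 5)*(m + 1)*(m - 4)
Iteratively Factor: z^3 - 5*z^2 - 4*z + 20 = (z + 2)*(z^2 - 7*z + 10) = (z - 5)*(z + 2)*(z - 2)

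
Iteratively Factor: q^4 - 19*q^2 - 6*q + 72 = (q + 3)*(q^3 - 3*q^2 - 10*q + 24) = (q + 3)^2*(q^2 - 6*q + 8) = (q - 4)*(q + 3)^2*(q - 2)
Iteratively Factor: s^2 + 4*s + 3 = (s + 3)*(s + 1)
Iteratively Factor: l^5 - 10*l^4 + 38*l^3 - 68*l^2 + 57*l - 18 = (l - 1)*(l^4 - 9*l^3 + 29*l^2 - 39*l + 18) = (l - 3)*(l - 1)*(l^3 - 6*l^2 + 11*l - 6) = (l - 3)^2*(l - 1)*(l^2 - 3*l + 2) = (l - 3)^2*(l - 2)*(l - 1)*(l - 1)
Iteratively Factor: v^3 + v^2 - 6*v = (v)*(v^2 + v - 6) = v*(v - 2)*(v + 3)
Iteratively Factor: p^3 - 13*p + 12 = (p - 1)*(p^2 + p - 12) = (p - 3)*(p - 1)*(p + 4)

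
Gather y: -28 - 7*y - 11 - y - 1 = -8*y - 40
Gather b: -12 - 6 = -18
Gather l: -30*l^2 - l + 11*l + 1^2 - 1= -30*l^2 + 10*l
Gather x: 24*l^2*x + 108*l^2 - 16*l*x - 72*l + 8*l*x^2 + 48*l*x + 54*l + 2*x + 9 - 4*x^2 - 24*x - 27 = 108*l^2 - 18*l + x^2*(8*l - 4) + x*(24*l^2 + 32*l - 22) - 18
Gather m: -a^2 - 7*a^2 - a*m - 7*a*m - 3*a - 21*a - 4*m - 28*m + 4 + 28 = -8*a^2 - 24*a + m*(-8*a - 32) + 32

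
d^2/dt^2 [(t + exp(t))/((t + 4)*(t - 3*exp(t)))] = ((t + 4)^2*(t - 3*exp(t))^2*exp(t) + (t + 4)^2*(t - 3*exp(t))*(3*(t + exp(t))*exp(t) + 2*(exp(t) + 1)*(3*exp(t) - 1)) + 2*(t + 4)^2*(t + exp(t))*(3*exp(t) - 1)^2 - 2*(t + 4)*(t - 3*exp(t))^2*(exp(t) + 1) - 2*(t + 4)*(t - 3*exp(t))*(t + exp(t))*(3*exp(t) - 1) + 2*(t - 3*exp(t))^2*(t + exp(t)))/((t + 4)^3*(t - 3*exp(t))^3)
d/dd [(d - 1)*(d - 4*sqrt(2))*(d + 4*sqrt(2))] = 3*d^2 - 2*d - 32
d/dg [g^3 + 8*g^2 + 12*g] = 3*g^2 + 16*g + 12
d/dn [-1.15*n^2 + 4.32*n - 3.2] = 4.32 - 2.3*n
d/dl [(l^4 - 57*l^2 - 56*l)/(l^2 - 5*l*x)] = (2*l^3 - 15*l^2*x + 285*x + 56)/(l^2 - 10*l*x + 25*x^2)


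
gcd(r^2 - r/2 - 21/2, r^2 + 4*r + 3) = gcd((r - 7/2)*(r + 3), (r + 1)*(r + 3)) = r + 3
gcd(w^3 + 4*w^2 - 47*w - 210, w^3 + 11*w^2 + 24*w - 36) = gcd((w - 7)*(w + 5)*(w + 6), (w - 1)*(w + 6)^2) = w + 6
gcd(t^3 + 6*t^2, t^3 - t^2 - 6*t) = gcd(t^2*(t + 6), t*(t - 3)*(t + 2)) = t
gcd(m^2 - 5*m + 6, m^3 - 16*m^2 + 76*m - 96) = m - 2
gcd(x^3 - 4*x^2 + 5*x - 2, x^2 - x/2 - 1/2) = x - 1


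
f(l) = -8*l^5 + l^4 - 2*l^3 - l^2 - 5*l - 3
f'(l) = -40*l^4 + 4*l^3 - 6*l^2 - 2*l - 5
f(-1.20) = 27.00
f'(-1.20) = -101.10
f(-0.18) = -2.12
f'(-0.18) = -4.90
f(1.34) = -47.65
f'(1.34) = -137.80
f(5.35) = -34609.18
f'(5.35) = -32344.81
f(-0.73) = 2.84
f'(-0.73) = -19.65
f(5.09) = -26979.34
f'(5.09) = -26492.33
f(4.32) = -11892.96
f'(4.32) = -13734.54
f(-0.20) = -2.02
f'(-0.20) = -4.94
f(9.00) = -467418.00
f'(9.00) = -260033.00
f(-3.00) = 2082.00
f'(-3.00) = -3401.00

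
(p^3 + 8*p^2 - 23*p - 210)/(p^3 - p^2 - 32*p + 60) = (p + 7)/(p - 2)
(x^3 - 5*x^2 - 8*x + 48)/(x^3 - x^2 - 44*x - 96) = (x^2 - 8*x + 16)/(x^2 - 4*x - 32)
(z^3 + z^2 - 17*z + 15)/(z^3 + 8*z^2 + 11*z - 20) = (z - 3)/(z + 4)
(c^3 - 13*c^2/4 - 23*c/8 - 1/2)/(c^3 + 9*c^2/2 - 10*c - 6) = (c^2 - 15*c/4 - 1)/(c^2 + 4*c - 12)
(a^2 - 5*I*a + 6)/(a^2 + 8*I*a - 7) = (a - 6*I)/(a + 7*I)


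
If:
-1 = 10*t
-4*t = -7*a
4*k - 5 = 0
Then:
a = -2/35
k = 5/4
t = -1/10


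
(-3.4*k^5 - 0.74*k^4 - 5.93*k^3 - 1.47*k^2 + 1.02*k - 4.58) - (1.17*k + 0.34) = -3.4*k^5 - 0.74*k^4 - 5.93*k^3 - 1.47*k^2 - 0.15*k - 4.92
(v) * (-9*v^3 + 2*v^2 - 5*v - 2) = -9*v^4 + 2*v^3 - 5*v^2 - 2*v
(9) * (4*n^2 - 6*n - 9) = 36*n^2 - 54*n - 81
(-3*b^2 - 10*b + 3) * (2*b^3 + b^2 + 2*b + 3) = -6*b^5 - 23*b^4 - 10*b^3 - 26*b^2 - 24*b + 9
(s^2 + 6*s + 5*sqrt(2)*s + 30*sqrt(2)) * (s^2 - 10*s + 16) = s^4 - 4*s^3 + 5*sqrt(2)*s^3 - 44*s^2 - 20*sqrt(2)*s^2 - 220*sqrt(2)*s + 96*s + 480*sqrt(2)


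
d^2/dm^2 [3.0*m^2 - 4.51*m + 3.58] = 6.00000000000000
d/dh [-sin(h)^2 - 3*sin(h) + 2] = -(2*sin(h) + 3)*cos(h)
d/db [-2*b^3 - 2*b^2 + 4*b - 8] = -6*b^2 - 4*b + 4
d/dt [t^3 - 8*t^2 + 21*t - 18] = 3*t^2 - 16*t + 21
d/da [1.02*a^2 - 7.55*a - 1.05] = 2.04*a - 7.55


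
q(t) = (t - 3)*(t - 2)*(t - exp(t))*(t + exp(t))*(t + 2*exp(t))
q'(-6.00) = 11453.54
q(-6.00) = -15539.15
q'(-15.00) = 324675.03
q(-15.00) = -1032749.96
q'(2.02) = 919.06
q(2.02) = 17.67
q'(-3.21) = 1378.73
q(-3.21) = -1043.08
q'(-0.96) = 22.12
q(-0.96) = -1.76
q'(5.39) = -639649232.55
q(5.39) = -172668688.11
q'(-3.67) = 2141.58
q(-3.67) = -1843.38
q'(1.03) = -126.06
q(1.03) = -85.99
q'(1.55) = -17.59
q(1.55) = -141.73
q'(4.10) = -4562386.69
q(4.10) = -1044633.54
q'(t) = (1 - exp(t))*(t - 3)*(t - 2)*(t + exp(t))*(t + 2*exp(t)) + (t - 3)*(t - 2)*(t - exp(t))*(t + exp(t))*(2*exp(t) + 1) + (t - 3)*(t - 2)*(t - exp(t))*(t + 2*exp(t))*(exp(t) + 1) + (t - 3)*(t - exp(t))*(t + exp(t))*(t + 2*exp(t)) + (t - 2)*(t - exp(t))*(t + exp(t))*(t + 2*exp(t)) = 2*t^4*exp(t) + 5*t^4 - 2*t^3*exp(2*t) - 2*t^3*exp(t) - 20*t^3 - 6*t^2*exp(3*t) + 7*t^2*exp(2*t) - 18*t^2*exp(t) + 18*t^2 + 26*t*exp(3*t) - 2*t*exp(2*t) + 24*t*exp(t) - 26*exp(3*t) - 6*exp(2*t)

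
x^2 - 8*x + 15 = (x - 5)*(x - 3)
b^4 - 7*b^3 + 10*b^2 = b^2*(b - 5)*(b - 2)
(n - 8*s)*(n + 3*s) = n^2 - 5*n*s - 24*s^2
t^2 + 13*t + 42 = (t + 6)*(t + 7)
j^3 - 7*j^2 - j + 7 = (j - 7)*(j - 1)*(j + 1)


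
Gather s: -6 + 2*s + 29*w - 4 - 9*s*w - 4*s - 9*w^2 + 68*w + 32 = s*(-9*w - 2) - 9*w^2 + 97*w + 22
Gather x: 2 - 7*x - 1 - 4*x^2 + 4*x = -4*x^2 - 3*x + 1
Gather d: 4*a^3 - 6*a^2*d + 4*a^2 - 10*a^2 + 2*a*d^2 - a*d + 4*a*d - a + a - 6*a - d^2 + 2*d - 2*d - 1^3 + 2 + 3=4*a^3 - 6*a^2 - 6*a + d^2*(2*a - 1) + d*(-6*a^2 + 3*a) + 4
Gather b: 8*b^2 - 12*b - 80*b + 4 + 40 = 8*b^2 - 92*b + 44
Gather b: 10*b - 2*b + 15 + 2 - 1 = 8*b + 16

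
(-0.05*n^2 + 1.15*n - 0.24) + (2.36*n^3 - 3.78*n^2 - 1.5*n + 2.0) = 2.36*n^3 - 3.83*n^2 - 0.35*n + 1.76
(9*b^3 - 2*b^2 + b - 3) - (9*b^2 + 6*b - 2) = 9*b^3 - 11*b^2 - 5*b - 1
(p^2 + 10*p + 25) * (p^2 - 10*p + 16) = p^4 - 59*p^2 - 90*p + 400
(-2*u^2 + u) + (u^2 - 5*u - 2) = -u^2 - 4*u - 2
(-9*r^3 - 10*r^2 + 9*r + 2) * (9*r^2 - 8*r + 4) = -81*r^5 - 18*r^4 + 125*r^3 - 94*r^2 + 20*r + 8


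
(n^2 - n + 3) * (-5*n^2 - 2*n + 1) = -5*n^4 + 3*n^3 - 12*n^2 - 7*n + 3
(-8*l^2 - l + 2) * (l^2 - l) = -8*l^4 + 7*l^3 + 3*l^2 - 2*l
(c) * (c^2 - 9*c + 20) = c^3 - 9*c^2 + 20*c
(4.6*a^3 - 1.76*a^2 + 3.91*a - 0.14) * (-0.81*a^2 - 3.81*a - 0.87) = -3.726*a^5 - 16.1004*a^4 - 0.4635*a^3 - 13.2525*a^2 - 2.8683*a + 0.1218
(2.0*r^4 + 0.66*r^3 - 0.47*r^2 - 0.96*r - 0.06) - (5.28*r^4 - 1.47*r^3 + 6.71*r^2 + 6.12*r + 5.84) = -3.28*r^4 + 2.13*r^3 - 7.18*r^2 - 7.08*r - 5.9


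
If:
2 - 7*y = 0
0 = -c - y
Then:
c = -2/7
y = 2/7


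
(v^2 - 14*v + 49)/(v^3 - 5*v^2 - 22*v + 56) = (v - 7)/(v^2 + 2*v - 8)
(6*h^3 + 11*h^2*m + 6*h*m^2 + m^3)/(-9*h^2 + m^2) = (-2*h^2 - 3*h*m - m^2)/(3*h - m)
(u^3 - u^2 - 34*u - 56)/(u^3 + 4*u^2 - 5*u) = (u^3 - u^2 - 34*u - 56)/(u*(u^2 + 4*u - 5))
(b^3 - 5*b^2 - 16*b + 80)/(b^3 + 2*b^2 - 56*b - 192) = (b^2 - 9*b + 20)/(b^2 - 2*b - 48)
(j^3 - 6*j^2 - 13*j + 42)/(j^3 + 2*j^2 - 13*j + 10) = (j^2 - 4*j - 21)/(j^2 + 4*j - 5)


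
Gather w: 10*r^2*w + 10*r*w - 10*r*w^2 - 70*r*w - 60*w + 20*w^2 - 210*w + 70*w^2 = w^2*(90 - 10*r) + w*(10*r^2 - 60*r - 270)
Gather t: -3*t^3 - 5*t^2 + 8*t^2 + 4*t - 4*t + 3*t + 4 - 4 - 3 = -3*t^3 + 3*t^2 + 3*t - 3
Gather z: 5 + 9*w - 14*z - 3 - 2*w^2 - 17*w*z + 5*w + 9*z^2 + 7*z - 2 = -2*w^2 + 14*w + 9*z^2 + z*(-17*w - 7)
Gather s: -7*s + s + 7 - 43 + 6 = -6*s - 30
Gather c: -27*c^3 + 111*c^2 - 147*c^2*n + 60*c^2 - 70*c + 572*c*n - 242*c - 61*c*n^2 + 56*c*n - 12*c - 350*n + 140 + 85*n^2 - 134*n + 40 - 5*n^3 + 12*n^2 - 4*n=-27*c^3 + c^2*(171 - 147*n) + c*(-61*n^2 + 628*n - 324) - 5*n^3 + 97*n^2 - 488*n + 180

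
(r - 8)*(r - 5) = r^2 - 13*r + 40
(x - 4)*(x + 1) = x^2 - 3*x - 4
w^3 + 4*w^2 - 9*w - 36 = (w - 3)*(w + 3)*(w + 4)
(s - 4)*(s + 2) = s^2 - 2*s - 8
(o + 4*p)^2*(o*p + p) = o^3*p + 8*o^2*p^2 + o^2*p + 16*o*p^3 + 8*o*p^2 + 16*p^3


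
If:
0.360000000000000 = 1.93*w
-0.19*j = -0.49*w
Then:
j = 0.48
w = 0.19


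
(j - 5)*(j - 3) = j^2 - 8*j + 15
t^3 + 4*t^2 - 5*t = t*(t - 1)*(t + 5)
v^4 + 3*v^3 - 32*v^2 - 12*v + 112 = (v - 4)*(v - 2)*(v + 2)*(v + 7)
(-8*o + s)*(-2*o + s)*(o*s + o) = 16*o^3*s + 16*o^3 - 10*o^2*s^2 - 10*o^2*s + o*s^3 + o*s^2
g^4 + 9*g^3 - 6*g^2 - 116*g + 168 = (g - 2)^2*(g + 6)*(g + 7)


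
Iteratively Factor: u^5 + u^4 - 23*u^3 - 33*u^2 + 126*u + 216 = (u + 3)*(u^4 - 2*u^3 - 17*u^2 + 18*u + 72) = (u + 2)*(u + 3)*(u^3 - 4*u^2 - 9*u + 36) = (u + 2)*(u + 3)^2*(u^2 - 7*u + 12) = (u - 4)*(u + 2)*(u + 3)^2*(u - 3)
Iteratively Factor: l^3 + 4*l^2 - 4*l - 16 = (l + 2)*(l^2 + 2*l - 8) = (l - 2)*(l + 2)*(l + 4)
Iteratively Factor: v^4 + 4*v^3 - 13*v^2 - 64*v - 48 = (v - 4)*(v^3 + 8*v^2 + 19*v + 12) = (v - 4)*(v + 1)*(v^2 + 7*v + 12) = (v - 4)*(v + 1)*(v + 3)*(v + 4)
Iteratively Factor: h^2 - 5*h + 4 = (h - 4)*(h - 1)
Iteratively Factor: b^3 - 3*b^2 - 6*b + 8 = (b - 1)*(b^2 - 2*b - 8) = (b - 1)*(b + 2)*(b - 4)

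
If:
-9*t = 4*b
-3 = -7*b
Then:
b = 3/7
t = -4/21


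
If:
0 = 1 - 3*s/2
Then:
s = 2/3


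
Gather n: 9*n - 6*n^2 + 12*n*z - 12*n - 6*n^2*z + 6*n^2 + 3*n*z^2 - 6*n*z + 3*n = -6*n^2*z + n*(3*z^2 + 6*z)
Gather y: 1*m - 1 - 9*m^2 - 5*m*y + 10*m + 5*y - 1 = -9*m^2 + 11*m + y*(5 - 5*m) - 2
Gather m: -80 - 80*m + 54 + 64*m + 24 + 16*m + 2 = 0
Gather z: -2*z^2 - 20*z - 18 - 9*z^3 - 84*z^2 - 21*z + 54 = -9*z^3 - 86*z^2 - 41*z + 36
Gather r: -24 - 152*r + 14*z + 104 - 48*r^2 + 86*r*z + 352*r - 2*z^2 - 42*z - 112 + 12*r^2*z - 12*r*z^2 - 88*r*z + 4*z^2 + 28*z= r^2*(12*z - 48) + r*(-12*z^2 - 2*z + 200) + 2*z^2 - 32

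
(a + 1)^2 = a^2 + 2*a + 1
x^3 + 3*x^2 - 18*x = x*(x - 3)*(x + 6)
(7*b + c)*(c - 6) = 7*b*c - 42*b + c^2 - 6*c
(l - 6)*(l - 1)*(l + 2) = l^3 - 5*l^2 - 8*l + 12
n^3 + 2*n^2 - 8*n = n*(n - 2)*(n + 4)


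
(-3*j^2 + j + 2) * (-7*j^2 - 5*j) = 21*j^4 + 8*j^3 - 19*j^2 - 10*j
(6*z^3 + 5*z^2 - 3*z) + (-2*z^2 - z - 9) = 6*z^3 + 3*z^2 - 4*z - 9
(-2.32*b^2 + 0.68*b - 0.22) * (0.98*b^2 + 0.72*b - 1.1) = -2.2736*b^4 - 1.004*b^3 + 2.826*b^2 - 0.9064*b + 0.242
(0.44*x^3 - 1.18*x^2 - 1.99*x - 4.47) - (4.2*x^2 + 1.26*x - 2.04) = 0.44*x^3 - 5.38*x^2 - 3.25*x - 2.43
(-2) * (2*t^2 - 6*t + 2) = -4*t^2 + 12*t - 4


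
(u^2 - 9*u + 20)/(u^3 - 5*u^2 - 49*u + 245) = (u - 4)/(u^2 - 49)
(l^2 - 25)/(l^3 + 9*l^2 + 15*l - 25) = (l - 5)/(l^2 + 4*l - 5)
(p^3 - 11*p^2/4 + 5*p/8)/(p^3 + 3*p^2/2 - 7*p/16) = 2*(2*p - 5)/(4*p + 7)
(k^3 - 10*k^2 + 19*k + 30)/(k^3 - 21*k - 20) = (k - 6)/(k + 4)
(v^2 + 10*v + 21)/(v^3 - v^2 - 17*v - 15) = (v + 7)/(v^2 - 4*v - 5)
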